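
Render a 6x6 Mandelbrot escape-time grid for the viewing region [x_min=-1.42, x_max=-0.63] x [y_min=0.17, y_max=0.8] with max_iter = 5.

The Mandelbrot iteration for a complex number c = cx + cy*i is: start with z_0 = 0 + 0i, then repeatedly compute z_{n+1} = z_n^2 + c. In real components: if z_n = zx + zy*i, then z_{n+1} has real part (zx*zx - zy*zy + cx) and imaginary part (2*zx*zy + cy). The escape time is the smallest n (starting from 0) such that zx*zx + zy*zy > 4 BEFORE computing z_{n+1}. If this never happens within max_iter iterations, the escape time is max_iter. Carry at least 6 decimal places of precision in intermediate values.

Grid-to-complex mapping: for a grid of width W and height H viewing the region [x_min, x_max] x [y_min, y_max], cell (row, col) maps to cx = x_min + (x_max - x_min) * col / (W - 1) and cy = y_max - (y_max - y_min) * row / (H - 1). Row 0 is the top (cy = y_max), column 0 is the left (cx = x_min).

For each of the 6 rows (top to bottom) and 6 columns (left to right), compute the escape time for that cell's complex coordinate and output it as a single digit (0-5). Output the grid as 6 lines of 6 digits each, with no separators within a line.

Answer: 333344
333455
335555
455555
555555
555555

Derivation:
(row=0, col=0): c = -1.4200 + 0.8000i → escape time 3
(row=0, col=1): c = -1.2620 + 0.8000i → escape time 3
(row=0, col=2): c = -1.1040 + 0.8000i → escape time 3
(row=0, col=3): c = -0.9460 + 0.8000i → escape time 3
(row=0, col=4): c = -0.7880 + 0.8000i → escape time 4
(row=0, col=5): c = -0.6300 + 0.8000i → escape time 4
(row=1, col=0): c = -1.4200 + 0.6740i → escape time 3
(row=1, col=1): c = -1.2620 + 0.6740i → escape time 3
(row=1, col=2): c = -1.1040 + 0.6740i → escape time 3
(row=1, col=3): c = -0.9460 + 0.6740i → escape time 4
(row=1, col=4): c = -0.7880 + 0.6740i → escape time 5
(row=1, col=5): c = -0.6300 + 0.6740i → escape time 5
(row=2, col=0): c = -1.4200 + 0.5480i → escape time 3
(row=2, col=1): c = -1.2620 + 0.5480i → escape time 3
(row=2, col=2): c = -1.1040 + 0.5480i → escape time 5
(row=2, col=3): c = -0.9460 + 0.5480i → escape time 5
(row=2, col=4): c = -0.7880 + 0.5480i → escape time 5
(row=2, col=5): c = -0.6300 + 0.5480i → escape time 5
(row=3, col=0): c = -1.4200 + 0.4220i → escape time 4
(row=3, col=1): c = -1.2620 + 0.4220i → escape time 5
(row=3, col=2): c = -1.1040 + 0.4220i → escape time 5
(row=3, col=3): c = -0.9460 + 0.4220i → escape time 5
(row=3, col=4): c = -0.7880 + 0.4220i → escape time 5
(row=3, col=5): c = -0.6300 + 0.4220i → escape time 5
(row=4, col=0): c = -1.4200 + 0.2960i → escape time 5
(row=4, col=1): c = -1.2620 + 0.2960i → escape time 5
(row=4, col=2): c = -1.1040 + 0.2960i → escape time 5
(row=4, col=3): c = -0.9460 + 0.2960i → escape time 5
(row=4, col=4): c = -0.7880 + 0.2960i → escape time 5
(row=4, col=5): c = -0.6300 + 0.2960i → escape time 5
(row=5, col=0): c = -1.4200 + 0.1700i → escape time 5
(row=5, col=1): c = -1.2620 + 0.1700i → escape time 5
(row=5, col=2): c = -1.1040 + 0.1700i → escape time 5
(row=5, col=3): c = -0.9460 + 0.1700i → escape time 5
(row=5, col=4): c = -0.7880 + 0.1700i → escape time 5
(row=5, col=5): c = -0.6300 + 0.1700i → escape time 5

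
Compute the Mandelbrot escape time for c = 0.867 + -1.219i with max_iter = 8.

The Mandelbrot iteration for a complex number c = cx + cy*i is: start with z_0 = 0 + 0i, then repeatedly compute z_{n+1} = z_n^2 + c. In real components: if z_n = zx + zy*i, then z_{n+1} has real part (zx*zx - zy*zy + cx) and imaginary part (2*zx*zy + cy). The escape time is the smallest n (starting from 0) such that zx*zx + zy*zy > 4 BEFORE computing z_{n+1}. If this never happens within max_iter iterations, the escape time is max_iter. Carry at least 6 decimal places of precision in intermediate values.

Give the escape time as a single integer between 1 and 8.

z_0 = 0 + 0i, c = 0.8670 + -1.2190i
Iter 1: z = 0.8670 + -1.2190i, |z|^2 = 2.2377
Iter 2: z = 0.1327 + -3.3327i, |z|^2 = 11.1248
Escaped at iteration 2

Answer: 2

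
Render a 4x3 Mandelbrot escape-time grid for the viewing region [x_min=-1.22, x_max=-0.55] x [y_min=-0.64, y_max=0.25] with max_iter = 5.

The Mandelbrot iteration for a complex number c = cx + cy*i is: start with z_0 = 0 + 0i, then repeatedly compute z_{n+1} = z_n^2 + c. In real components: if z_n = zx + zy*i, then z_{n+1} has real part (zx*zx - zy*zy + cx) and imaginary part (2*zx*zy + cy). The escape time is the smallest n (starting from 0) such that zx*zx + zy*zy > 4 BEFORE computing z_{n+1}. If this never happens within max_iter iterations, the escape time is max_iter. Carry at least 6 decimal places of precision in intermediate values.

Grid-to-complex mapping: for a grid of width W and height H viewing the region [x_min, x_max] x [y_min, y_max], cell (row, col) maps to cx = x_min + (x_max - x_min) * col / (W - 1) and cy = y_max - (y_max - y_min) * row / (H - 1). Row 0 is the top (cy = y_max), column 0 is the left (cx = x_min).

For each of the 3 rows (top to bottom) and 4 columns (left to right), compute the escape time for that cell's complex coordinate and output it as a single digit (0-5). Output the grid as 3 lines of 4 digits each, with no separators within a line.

(row=0, col=0): c = -1.2200 + 0.2500i → escape time 5
(row=0, col=1): c = -0.9967 + 0.2500i → escape time 5
(row=0, col=2): c = -0.7733 + 0.2500i → escape time 5
(row=0, col=3): c = -0.5500 + 0.2500i → escape time 5
(row=1, col=0): c = -1.2200 + -0.1950i → escape time 5
(row=1, col=1): c = -0.9967 + -0.1950i → escape time 5
(row=1, col=2): c = -0.7733 + -0.1950i → escape time 5
(row=1, col=3): c = -0.5500 + -0.1950i → escape time 5
(row=2, col=0): c = -1.2200 + -0.6400i → escape time 3
(row=2, col=1): c = -0.9967 + -0.6400i → escape time 4
(row=2, col=2): c = -0.7733 + -0.6400i → escape time 5
(row=2, col=3): c = -0.5500 + -0.6400i → escape time 5

Answer: 5555
5555
3455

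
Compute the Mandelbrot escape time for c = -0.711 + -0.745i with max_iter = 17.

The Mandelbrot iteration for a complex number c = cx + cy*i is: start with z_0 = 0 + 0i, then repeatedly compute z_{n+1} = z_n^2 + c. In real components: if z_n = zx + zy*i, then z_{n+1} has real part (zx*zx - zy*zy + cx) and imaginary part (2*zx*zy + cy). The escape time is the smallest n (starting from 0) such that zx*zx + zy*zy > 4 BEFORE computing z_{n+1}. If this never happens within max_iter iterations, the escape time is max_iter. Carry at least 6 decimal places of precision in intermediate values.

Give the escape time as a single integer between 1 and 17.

Answer: 4

Derivation:
z_0 = 0 + 0i, c = -0.7110 + -0.7450i
Iter 1: z = -0.7110 + -0.7450i, |z|^2 = 1.0605
Iter 2: z = -0.7605 + 0.3144i, |z|^2 = 0.6772
Iter 3: z = -0.2315 + -1.2232i, |z|^2 = 1.5498
Iter 4: z = -2.1536 + -0.1787i, |z|^2 = 4.6700
Escaped at iteration 4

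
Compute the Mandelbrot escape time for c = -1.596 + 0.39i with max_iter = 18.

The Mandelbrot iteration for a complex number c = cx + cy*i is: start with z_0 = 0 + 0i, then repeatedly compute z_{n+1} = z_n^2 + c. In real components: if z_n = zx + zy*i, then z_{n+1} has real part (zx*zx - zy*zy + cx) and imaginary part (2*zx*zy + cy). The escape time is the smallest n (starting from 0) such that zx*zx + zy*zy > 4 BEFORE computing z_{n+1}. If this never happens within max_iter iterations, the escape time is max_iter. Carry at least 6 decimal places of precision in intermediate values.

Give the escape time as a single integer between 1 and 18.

z_0 = 0 + 0i, c = -1.5960 + 0.3900i
Iter 1: z = -1.5960 + 0.3900i, |z|^2 = 2.6993
Iter 2: z = 0.7991 + -0.8549i, |z|^2 = 1.3694
Iter 3: z = -1.6882 + -0.9763i, |z|^2 = 3.8033
Iter 4: z = 0.3010 + 3.6864i, |z|^2 = 13.6804
Escaped at iteration 4

Answer: 4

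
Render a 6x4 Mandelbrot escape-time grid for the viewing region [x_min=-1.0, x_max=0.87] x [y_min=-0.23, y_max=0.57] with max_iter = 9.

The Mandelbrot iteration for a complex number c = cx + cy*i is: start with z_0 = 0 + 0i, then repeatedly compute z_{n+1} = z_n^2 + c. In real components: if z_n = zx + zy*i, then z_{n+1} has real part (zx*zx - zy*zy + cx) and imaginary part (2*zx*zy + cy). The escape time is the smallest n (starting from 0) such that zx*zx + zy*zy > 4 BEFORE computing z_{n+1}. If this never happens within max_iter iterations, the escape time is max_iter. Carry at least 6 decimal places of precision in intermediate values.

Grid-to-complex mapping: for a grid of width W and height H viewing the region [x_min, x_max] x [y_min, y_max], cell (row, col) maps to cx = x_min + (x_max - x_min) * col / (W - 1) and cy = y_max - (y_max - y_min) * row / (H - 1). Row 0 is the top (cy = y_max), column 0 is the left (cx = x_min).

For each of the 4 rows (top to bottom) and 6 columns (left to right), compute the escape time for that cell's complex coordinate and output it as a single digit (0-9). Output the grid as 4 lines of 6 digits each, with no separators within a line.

(row=0, col=0): c = -1.0000 + 0.5700i → escape time 5
(row=0, col=1): c = -0.6260 + 0.5700i → escape time 9
(row=0, col=2): c = -0.2520 + 0.5700i → escape time 9
(row=0, col=3): c = 0.1220 + 0.5700i → escape time 9
(row=0, col=4): c = 0.4960 + 0.5700i → escape time 5
(row=0, col=5): c = 0.8700 + 0.5700i → escape time 2
(row=1, col=0): c = -1.0000 + 0.3033i → escape time 9
(row=1, col=1): c = -0.6260 + 0.3033i → escape time 9
(row=1, col=2): c = -0.2520 + 0.3033i → escape time 9
(row=1, col=3): c = 0.1220 + 0.3033i → escape time 9
(row=1, col=4): c = 0.4960 + 0.3033i → escape time 6
(row=1, col=5): c = 0.8700 + 0.3033i → escape time 3
(row=2, col=0): c = -1.0000 + 0.0367i → escape time 9
(row=2, col=1): c = -0.6260 + 0.0367i → escape time 9
(row=2, col=2): c = -0.2520 + 0.0367i → escape time 9
(row=2, col=3): c = 0.1220 + 0.0367i → escape time 9
(row=2, col=4): c = 0.4960 + 0.0367i → escape time 5
(row=2, col=5): c = 0.8700 + 0.0367i → escape time 3
(row=3, col=0): c = -1.0000 + -0.2300i → escape time 9
(row=3, col=1): c = -0.6260 + -0.2300i → escape time 9
(row=3, col=2): c = -0.2520 + -0.2300i → escape time 9
(row=3, col=3): c = 0.1220 + -0.2300i → escape time 9
(row=3, col=4): c = 0.4960 + -0.2300i → escape time 5
(row=3, col=5): c = 0.8700 + -0.2300i → escape time 3

Answer: 599952
999963
999953
999953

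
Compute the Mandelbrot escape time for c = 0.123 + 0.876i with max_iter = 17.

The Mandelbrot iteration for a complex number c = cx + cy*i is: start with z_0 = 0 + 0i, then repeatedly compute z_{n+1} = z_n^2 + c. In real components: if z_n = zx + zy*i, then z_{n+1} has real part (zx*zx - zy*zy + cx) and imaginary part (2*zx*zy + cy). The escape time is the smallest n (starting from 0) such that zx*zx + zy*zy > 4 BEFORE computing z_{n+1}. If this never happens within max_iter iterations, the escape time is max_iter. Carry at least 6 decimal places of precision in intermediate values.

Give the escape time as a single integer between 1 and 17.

Answer: 5

Derivation:
z_0 = 0 + 0i, c = 0.1230 + 0.8760i
Iter 1: z = 0.1230 + 0.8760i, |z|^2 = 0.7825
Iter 2: z = -0.6292 + 1.0915i, |z|^2 = 1.5873
Iter 3: z = -0.6724 + -0.4976i, |z|^2 = 0.6998
Iter 4: z = 0.3275 + 1.5452i, |z|^2 = 2.4950
Iter 5: z = -2.1575 + 1.8881i, |z|^2 = 8.2198
Escaped at iteration 5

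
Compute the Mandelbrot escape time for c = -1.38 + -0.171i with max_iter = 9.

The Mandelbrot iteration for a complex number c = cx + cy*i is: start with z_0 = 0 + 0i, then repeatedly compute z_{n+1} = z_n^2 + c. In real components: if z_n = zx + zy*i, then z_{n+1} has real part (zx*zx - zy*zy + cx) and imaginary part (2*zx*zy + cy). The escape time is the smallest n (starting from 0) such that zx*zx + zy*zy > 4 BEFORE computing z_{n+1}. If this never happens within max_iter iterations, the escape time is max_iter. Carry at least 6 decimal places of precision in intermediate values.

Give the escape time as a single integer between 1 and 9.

Answer: 8

Derivation:
z_0 = 0 + 0i, c = -1.3800 + -0.1710i
Iter 1: z = -1.3800 + -0.1710i, |z|^2 = 1.9336
Iter 2: z = 0.4952 + 0.3010i, |z|^2 = 0.3358
Iter 3: z = -1.2254 + 0.1270i, |z|^2 = 1.5177
Iter 4: z = 0.1055 + -0.4824i, |z|^2 = 0.2438
Iter 5: z = -1.6016 + -0.2727i, |z|^2 = 2.6394
Iter 6: z = 1.1106 + 0.7026i, |z|^2 = 1.7270
Iter 7: z = -0.6402 + 1.3896i, |z|^2 = 2.3408
Iter 8: z = -2.9011 + -1.9502i, |z|^2 = 12.2196
Escaped at iteration 8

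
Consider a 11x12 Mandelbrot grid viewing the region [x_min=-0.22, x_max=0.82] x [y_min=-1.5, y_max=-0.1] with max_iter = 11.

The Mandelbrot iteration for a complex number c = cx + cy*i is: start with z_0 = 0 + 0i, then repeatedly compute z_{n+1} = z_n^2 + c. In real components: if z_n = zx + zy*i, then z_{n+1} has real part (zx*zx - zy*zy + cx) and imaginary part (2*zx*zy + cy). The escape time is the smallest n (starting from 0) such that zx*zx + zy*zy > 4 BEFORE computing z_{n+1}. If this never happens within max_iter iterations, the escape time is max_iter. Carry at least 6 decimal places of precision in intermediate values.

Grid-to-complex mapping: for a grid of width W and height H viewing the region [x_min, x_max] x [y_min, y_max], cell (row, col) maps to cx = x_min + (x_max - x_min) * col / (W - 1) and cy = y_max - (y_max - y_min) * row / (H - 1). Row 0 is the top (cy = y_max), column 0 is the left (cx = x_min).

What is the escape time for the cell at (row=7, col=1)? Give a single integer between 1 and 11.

z_0 = 0 + 0i, c = -0.1160 + -0.9909i
Iter 1: z = -0.1160 + -0.9909i, |z|^2 = 0.9954
Iter 2: z = -1.0844 + -0.7610i, |z|^2 = 1.7552
Iter 3: z = 0.4809 + 0.6597i, |z|^2 = 0.6664
Iter 4: z = -0.3199 + -0.3565i, |z|^2 = 0.2294
Iter 5: z = -0.1407 + -0.7628i, |z|^2 = 0.6017
Iter 6: z = -0.6781 + -0.7762i, |z|^2 = 1.0623
Iter 7: z = -0.2587 + 0.0617i, |z|^2 = 0.0707
Iter 8: z = -0.0529 + -1.0228i, |z|^2 = 1.0490
Iter 9: z = -1.1594 + -0.8827i, |z|^2 = 2.1234
Iter 10: z = 0.4491 + 1.0559i, |z|^2 = 1.3166

Answer: 11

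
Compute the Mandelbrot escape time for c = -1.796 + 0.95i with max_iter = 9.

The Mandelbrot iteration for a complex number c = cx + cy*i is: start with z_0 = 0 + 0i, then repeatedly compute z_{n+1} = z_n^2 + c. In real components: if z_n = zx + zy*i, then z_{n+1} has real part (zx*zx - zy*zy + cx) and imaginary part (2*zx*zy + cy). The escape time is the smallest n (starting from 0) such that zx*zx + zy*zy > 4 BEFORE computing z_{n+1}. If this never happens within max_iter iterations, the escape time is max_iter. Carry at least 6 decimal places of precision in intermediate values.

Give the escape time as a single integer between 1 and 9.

Answer: 1

Derivation:
z_0 = 0 + 0i, c = -1.7960 + 0.9500i
Iter 1: z = -1.7960 + 0.9500i, |z|^2 = 4.1281
Escaped at iteration 1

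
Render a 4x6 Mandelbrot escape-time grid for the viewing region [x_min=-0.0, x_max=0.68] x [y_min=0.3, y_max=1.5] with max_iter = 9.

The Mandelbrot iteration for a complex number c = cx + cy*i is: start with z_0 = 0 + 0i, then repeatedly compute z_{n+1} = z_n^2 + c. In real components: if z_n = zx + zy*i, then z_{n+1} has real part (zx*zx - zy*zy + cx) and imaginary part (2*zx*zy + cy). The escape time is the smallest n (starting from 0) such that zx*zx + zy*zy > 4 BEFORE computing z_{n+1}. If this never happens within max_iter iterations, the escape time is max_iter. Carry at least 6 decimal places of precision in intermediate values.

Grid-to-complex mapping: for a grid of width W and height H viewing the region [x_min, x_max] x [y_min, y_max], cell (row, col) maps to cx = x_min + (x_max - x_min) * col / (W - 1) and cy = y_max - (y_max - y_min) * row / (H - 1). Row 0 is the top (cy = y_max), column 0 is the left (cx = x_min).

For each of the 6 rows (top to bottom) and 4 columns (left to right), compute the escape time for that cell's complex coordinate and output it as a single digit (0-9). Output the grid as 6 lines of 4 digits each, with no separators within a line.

Answer: 2222
2222
7432
9543
9953
9973

Derivation:
(row=0, col=0): c = 0.0000 + 1.5000i → escape time 2
(row=0, col=1): c = 0.2267 + 1.5000i → escape time 2
(row=0, col=2): c = 0.4533 + 1.5000i → escape time 2
(row=0, col=3): c = 0.6800 + 1.5000i → escape time 2
(row=1, col=0): c = 0.0000 + 1.2600i → escape time 2
(row=1, col=1): c = 0.2267 + 1.2600i → escape time 2
(row=1, col=2): c = 0.4533 + 1.2600i → escape time 2
(row=1, col=3): c = 0.6800 + 1.2600i → escape time 2
(row=2, col=0): c = 0.0000 + 1.0200i → escape time 7
(row=2, col=1): c = 0.2267 + 1.0200i → escape time 4
(row=2, col=2): c = 0.4533 + 1.0200i → escape time 3
(row=2, col=3): c = 0.6800 + 1.0200i → escape time 2
(row=3, col=0): c = 0.0000 + 0.7800i → escape time 9
(row=3, col=1): c = 0.2267 + 0.7800i → escape time 5
(row=3, col=2): c = 0.4533 + 0.7800i → escape time 4
(row=3, col=3): c = 0.6800 + 0.7800i → escape time 3
(row=4, col=0): c = 0.0000 + 0.5400i → escape time 9
(row=4, col=1): c = 0.2267 + 0.5400i → escape time 9
(row=4, col=2): c = 0.4533 + 0.5400i → escape time 5
(row=4, col=3): c = 0.6800 + 0.5400i → escape time 3
(row=5, col=0): c = 0.0000 + 0.3000i → escape time 9
(row=5, col=1): c = 0.2267 + 0.3000i → escape time 9
(row=5, col=2): c = 0.4533 + 0.3000i → escape time 7
(row=5, col=3): c = 0.6800 + 0.3000i → escape time 3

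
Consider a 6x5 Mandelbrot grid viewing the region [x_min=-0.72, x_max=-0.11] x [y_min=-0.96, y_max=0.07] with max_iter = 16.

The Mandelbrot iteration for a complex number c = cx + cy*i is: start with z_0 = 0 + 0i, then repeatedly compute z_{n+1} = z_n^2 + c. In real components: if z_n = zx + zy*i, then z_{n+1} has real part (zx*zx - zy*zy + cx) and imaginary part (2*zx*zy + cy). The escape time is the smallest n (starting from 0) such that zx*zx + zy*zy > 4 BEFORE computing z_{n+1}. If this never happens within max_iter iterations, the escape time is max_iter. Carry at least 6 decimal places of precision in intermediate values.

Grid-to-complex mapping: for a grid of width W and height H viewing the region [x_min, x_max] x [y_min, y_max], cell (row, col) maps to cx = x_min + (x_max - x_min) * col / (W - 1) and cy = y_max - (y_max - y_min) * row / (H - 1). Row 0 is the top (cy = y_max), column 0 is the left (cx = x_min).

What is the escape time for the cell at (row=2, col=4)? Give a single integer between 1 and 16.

z_0 = 0 + 0i, c = -0.2320 + -0.4450i
Iter 1: z = -0.2320 + -0.4450i, |z|^2 = 0.2518
Iter 2: z = -0.3762 + -0.2385i, |z|^2 = 0.1984
Iter 3: z = -0.1474 + -0.2655i, |z|^2 = 0.0922
Iter 4: z = -0.2808 + -0.3667i, |z|^2 = 0.2133
Iter 5: z = -0.2877 + -0.2390i, |z|^2 = 0.1399
Iter 6: z = -0.2064 + -0.3075i, |z|^2 = 0.1371
Iter 7: z = -0.2839 + -0.3181i, |z|^2 = 0.1818
Iter 8: z = -0.2525 + -0.2644i, |z|^2 = 0.1337
Iter 9: z = -0.2381 + -0.3115i, |z|^2 = 0.1537
Iter 10: z = -0.2723 + -0.2967i, |z|^2 = 0.1622
Iter 11: z = -0.2459 + -0.2834i, |z|^2 = 0.1408
Iter 12: z = -0.2519 + -0.3056i, |z|^2 = 0.1569
Iter 13: z = -0.2620 + -0.2910i, |z|^2 = 0.1533
Iter 14: z = -0.2481 + -0.2925i, |z|^2 = 0.1471
Iter 15: z = -0.2560 + -0.2999i, |z|^2 = 0.1555

Answer: 16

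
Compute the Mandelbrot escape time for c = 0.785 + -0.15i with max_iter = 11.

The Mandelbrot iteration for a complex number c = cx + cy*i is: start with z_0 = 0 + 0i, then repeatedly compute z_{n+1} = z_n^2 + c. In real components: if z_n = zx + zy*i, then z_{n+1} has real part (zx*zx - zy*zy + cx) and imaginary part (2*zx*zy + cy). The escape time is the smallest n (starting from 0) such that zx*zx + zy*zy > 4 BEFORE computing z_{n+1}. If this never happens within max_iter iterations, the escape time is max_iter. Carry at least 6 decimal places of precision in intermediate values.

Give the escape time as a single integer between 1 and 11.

Answer: 3

Derivation:
z_0 = 0 + 0i, c = 0.7850 + -0.1500i
Iter 1: z = 0.7850 + -0.1500i, |z|^2 = 0.6387
Iter 2: z = 1.3787 + -0.3855i, |z|^2 = 2.0495
Iter 3: z = 2.5373 + -1.2130i, |z|^2 = 7.9091
Escaped at iteration 3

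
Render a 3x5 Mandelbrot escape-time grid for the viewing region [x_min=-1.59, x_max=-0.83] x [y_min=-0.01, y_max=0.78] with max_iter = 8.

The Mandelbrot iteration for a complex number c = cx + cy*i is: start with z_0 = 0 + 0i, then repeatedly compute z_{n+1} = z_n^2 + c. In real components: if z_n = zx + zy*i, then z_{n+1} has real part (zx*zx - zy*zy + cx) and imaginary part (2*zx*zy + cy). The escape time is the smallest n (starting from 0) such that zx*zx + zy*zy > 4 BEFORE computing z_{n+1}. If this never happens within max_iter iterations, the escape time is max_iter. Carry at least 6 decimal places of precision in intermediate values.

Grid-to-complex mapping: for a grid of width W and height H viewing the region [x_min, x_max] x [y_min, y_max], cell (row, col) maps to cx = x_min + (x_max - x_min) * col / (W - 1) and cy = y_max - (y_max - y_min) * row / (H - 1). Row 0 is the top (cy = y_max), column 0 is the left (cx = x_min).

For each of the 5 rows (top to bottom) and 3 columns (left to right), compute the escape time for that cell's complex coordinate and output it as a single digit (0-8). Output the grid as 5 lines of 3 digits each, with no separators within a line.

Answer: 334
335
487
588
888

Derivation:
(row=0, col=0): c = -1.5900 + 0.7800i → escape time 3
(row=0, col=1): c = -1.2100 + 0.7800i → escape time 3
(row=0, col=2): c = -0.8300 + 0.7800i → escape time 4
(row=1, col=0): c = -1.5900 + 0.5825i → escape time 3
(row=1, col=1): c = -1.2100 + 0.5825i → escape time 3
(row=1, col=2): c = -0.8300 + 0.5825i → escape time 5
(row=2, col=0): c = -1.5900 + 0.3850i → escape time 4
(row=2, col=1): c = -1.2100 + 0.3850i → escape time 8
(row=2, col=2): c = -0.8300 + 0.3850i → escape time 7
(row=3, col=0): c = -1.5900 + 0.1875i → escape time 5
(row=3, col=1): c = -1.2100 + 0.1875i → escape time 8
(row=3, col=2): c = -0.8300 + 0.1875i → escape time 8
(row=4, col=0): c = -1.5900 + -0.0100i → escape time 8
(row=4, col=1): c = -1.2100 + -0.0100i → escape time 8
(row=4, col=2): c = -0.8300 + -0.0100i → escape time 8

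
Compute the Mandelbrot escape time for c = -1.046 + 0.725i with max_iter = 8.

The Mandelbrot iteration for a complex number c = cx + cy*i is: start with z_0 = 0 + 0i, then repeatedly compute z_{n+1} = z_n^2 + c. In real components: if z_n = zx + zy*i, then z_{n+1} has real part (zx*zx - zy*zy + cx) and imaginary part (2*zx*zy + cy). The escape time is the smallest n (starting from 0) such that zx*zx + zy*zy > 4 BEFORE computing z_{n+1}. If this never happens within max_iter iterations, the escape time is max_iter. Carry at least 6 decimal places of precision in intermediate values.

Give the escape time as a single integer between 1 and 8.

Answer: 3

Derivation:
z_0 = 0 + 0i, c = -1.0460 + 0.7250i
Iter 1: z = -1.0460 + 0.7250i, |z|^2 = 1.6197
Iter 2: z = -0.4775 + -0.7917i, |z|^2 = 0.8548
Iter 3: z = -1.4448 + 1.4811i, |z|^2 = 4.2810
Escaped at iteration 3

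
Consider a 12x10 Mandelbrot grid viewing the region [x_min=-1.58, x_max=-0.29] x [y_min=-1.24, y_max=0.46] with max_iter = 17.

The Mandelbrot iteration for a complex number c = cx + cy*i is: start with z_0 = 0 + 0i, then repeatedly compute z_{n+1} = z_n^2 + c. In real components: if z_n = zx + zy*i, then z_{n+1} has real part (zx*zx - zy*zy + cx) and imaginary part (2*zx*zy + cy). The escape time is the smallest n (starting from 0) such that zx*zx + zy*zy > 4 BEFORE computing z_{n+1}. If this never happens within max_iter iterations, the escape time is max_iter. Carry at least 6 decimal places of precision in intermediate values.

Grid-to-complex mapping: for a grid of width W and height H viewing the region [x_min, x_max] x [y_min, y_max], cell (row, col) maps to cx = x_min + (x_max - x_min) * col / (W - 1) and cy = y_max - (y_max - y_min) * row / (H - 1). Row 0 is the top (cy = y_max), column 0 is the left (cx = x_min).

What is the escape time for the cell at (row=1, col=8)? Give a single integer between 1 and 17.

z_0 = 0 + 0i, c = -0.6418 + 0.2711i
Iter 1: z = -0.6418 + 0.2711i, |z|^2 = 0.4854
Iter 2: z = -0.3034 + -0.0769i, |z|^2 = 0.0980
Iter 3: z = -0.5557 + 0.3178i, |z|^2 = 0.4098
Iter 4: z = -0.4340 + -0.0821i, |z|^2 = 0.1951
Iter 5: z = -0.4602 + 0.3423i, |z|^2 = 0.3290
Iter 6: z = -0.5472 + -0.0440i, |z|^2 = 0.3014
Iter 7: z = -0.3443 + 0.3192i, |z|^2 = 0.2204
Iter 8: z = -0.6252 + 0.0513i, |z|^2 = 0.3935
Iter 9: z = -0.2536 + 0.2070i, |z|^2 = 0.1071
Iter 10: z = -0.6203 + 0.1661i, |z|^2 = 0.4124
Iter 11: z = -0.2846 + 0.0650i, |z|^2 = 0.0852
Iter 12: z = -0.5650 + 0.2341i, |z|^2 = 0.3741
Iter 13: z = -0.3774 + 0.0065i, |z|^2 = 0.1424
Iter 14: z = -0.4995 + 0.2662i, |z|^2 = 0.3203
Iter 15: z = -0.4632 + 0.0052i, |z|^2 = 0.2146
Iter 16: z = -0.4273 + 0.2663i, |z|^2 = 0.2535

Answer: 17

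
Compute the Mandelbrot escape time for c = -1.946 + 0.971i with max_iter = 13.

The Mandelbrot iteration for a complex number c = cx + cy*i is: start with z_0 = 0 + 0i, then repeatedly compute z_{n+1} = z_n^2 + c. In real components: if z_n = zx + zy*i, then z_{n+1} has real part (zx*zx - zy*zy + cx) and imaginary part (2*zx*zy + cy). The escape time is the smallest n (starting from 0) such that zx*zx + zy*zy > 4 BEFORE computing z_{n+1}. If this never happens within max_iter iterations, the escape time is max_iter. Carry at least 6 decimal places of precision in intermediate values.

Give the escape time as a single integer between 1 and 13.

z_0 = 0 + 0i, c = -1.9460 + 0.9710i
Iter 1: z = -1.9460 + 0.9710i, |z|^2 = 4.7298
Escaped at iteration 1

Answer: 1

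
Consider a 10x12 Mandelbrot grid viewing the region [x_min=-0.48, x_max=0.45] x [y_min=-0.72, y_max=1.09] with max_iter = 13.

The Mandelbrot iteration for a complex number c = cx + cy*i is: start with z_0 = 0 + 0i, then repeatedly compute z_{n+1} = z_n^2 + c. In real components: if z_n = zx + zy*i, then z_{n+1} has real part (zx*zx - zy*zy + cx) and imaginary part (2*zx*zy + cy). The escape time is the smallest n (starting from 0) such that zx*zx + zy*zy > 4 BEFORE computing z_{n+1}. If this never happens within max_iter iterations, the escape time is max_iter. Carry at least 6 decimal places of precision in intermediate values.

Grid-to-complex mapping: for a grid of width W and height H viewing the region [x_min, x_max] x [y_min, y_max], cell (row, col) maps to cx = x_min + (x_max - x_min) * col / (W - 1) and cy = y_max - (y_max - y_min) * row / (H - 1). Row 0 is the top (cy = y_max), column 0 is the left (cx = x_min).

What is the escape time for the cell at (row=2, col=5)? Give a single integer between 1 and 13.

Answer: 9

Derivation:
z_0 = 0 + 0i, c = 0.0367 + 0.7609i
Iter 1: z = 0.0367 + 0.7609i, |z|^2 = 0.5803
Iter 2: z = -0.5410 + 0.8167i, |z|^2 = 0.9597
Iter 3: z = -0.3377 + -0.1227i, |z|^2 = 0.1291
Iter 4: z = 0.1356 + 0.8438i, |z|^2 = 0.7304
Iter 5: z = -0.6569 + 0.9898i, |z|^2 = 1.4113
Iter 6: z = -0.5115 + -0.5396i, |z|^2 = 0.5528
Iter 7: z = 0.0072 + 1.3129i, |z|^2 = 1.7238
Iter 8: z = -1.6870 + 0.7798i, |z|^2 = 3.4542
Iter 9: z = 2.2747 + -1.8702i, |z|^2 = 8.6719
Escaped at iteration 9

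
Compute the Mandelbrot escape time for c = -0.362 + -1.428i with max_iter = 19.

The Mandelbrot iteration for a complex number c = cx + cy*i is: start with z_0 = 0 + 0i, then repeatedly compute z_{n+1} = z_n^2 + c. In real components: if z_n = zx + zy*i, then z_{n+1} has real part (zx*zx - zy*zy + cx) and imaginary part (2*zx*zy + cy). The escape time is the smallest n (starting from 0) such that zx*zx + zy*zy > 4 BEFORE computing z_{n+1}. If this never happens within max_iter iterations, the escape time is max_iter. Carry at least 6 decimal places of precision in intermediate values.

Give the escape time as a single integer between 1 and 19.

z_0 = 0 + 0i, c = -0.3620 + -1.4280i
Iter 1: z = -0.3620 + -1.4280i, |z|^2 = 2.1702
Iter 2: z = -2.2701 + -0.3941i, |z|^2 = 5.3089
Escaped at iteration 2

Answer: 2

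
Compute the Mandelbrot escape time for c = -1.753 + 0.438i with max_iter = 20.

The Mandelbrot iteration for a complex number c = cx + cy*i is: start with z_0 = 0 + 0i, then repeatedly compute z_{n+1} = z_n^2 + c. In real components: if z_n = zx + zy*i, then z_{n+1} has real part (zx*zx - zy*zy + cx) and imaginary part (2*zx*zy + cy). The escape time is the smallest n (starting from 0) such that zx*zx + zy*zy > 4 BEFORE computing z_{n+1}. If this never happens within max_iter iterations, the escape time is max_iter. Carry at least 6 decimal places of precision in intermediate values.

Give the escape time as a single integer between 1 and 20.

Answer: 3

Derivation:
z_0 = 0 + 0i, c = -1.7530 + 0.4380i
Iter 1: z = -1.7530 + 0.4380i, |z|^2 = 3.2649
Iter 2: z = 1.1282 + -1.0976i, |z|^2 = 2.4775
Iter 3: z = -1.6850 + -2.0386i, |z|^2 = 6.9953
Escaped at iteration 3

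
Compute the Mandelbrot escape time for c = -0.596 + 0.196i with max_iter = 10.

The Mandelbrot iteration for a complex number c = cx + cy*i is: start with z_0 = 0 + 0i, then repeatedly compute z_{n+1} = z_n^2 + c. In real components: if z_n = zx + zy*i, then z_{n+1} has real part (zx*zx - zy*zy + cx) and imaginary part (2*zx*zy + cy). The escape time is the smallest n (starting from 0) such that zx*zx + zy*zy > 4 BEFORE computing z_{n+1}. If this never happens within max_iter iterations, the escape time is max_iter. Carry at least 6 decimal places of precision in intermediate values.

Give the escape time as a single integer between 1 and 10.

Answer: 10

Derivation:
z_0 = 0 + 0i, c = -0.5960 + 0.1960i
Iter 1: z = -0.5960 + 0.1960i, |z|^2 = 0.3936
Iter 2: z = -0.2792 + -0.0376i, |z|^2 = 0.0794
Iter 3: z = -0.5195 + 0.2170i, |z|^2 = 0.3169
Iter 4: z = -0.3733 + -0.0295i, |z|^2 = 0.1402
Iter 5: z = -0.4576 + 0.2180i, |z|^2 = 0.2569
Iter 6: z = -0.4342 + -0.0035i, |z|^2 = 0.1885
Iter 7: z = -0.4075 + 0.1990i, |z|^2 = 0.2057
Iter 8: z = -0.4695 + 0.0338i, |z|^2 = 0.2216
Iter 9: z = -0.3767 + 0.1643i, |z|^2 = 0.1689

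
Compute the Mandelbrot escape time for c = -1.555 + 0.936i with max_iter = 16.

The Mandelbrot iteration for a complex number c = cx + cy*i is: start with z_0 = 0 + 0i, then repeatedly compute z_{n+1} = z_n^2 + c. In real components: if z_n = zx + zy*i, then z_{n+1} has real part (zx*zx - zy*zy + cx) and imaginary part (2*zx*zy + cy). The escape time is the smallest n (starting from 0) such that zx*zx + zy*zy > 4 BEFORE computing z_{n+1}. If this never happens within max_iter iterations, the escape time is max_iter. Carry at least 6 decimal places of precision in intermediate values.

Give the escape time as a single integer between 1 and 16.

z_0 = 0 + 0i, c = -1.5550 + 0.9360i
Iter 1: z = -1.5550 + 0.9360i, |z|^2 = 3.2941
Iter 2: z = -0.0131 + -1.9750i, |z|^2 = 3.9006
Iter 3: z = -5.4553 + 0.9876i, |z|^2 = 30.7357
Escaped at iteration 3

Answer: 3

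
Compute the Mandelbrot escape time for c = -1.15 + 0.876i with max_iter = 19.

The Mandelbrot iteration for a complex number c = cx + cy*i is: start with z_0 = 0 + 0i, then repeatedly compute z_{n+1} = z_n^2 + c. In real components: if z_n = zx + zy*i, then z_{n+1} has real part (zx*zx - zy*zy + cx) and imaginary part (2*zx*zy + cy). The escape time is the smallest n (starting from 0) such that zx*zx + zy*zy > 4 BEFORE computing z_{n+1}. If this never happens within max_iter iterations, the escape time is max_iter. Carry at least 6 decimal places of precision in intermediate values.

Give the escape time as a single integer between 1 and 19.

z_0 = 0 + 0i, c = -1.1500 + 0.8760i
Iter 1: z = -1.1500 + 0.8760i, |z|^2 = 2.0899
Iter 2: z = -0.5949 + -1.1388i, |z|^2 = 1.6507
Iter 3: z = -2.0930 + 2.2309i, |z|^2 = 9.3575
Escaped at iteration 3

Answer: 3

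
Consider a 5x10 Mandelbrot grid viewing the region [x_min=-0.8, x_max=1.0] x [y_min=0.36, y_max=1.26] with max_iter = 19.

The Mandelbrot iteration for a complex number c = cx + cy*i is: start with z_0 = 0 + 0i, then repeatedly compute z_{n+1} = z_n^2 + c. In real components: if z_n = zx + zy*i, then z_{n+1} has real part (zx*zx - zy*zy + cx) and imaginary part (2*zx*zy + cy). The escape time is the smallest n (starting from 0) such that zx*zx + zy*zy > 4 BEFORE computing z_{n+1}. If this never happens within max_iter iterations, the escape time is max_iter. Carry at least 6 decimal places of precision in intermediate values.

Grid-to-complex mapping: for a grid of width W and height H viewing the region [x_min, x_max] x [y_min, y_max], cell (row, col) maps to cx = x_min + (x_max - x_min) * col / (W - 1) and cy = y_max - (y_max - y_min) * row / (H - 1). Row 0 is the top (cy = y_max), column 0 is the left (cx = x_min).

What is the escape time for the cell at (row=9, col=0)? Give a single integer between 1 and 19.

Answer: 8

Derivation:
z_0 = 0 + 0i, c = -0.8000 + 0.3600i
Iter 1: z = -0.8000 + 0.3600i, |z|^2 = 0.7696
Iter 2: z = -0.2896 + -0.2160i, |z|^2 = 0.1305
Iter 3: z = -0.7628 + 0.4851i, |z|^2 = 0.8172
Iter 4: z = -0.4535 + -0.3801i, |z|^2 = 0.3501
Iter 5: z = -0.7388 + 0.7047i, |z|^2 = 1.0424
Iter 6: z = -0.7508 + -0.6813i, |z|^2 = 1.0278
Iter 7: z = -0.7005 + 1.3830i, |z|^2 = 2.4033
Iter 8: z = -2.2220 + -1.5775i, |z|^2 = 7.4258
Escaped at iteration 8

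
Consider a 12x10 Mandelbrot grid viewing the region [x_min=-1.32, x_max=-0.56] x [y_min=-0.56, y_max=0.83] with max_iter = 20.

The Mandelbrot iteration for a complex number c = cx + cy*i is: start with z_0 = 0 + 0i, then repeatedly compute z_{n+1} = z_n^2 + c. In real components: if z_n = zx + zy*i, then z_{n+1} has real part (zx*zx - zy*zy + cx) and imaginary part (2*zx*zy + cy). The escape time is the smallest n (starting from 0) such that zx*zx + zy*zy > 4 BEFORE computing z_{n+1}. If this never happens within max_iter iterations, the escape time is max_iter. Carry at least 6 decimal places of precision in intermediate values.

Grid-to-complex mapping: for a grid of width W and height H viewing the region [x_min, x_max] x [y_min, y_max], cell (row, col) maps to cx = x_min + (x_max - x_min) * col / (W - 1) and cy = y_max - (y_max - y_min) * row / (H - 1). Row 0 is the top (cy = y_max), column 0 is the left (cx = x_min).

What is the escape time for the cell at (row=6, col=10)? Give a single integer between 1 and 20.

z_0 = 0 + 0i, c = -0.6291 + -0.0967i
Iter 1: z = -0.6291 + -0.0967i, |z|^2 = 0.4051
Iter 2: z = -0.2427 + 0.0250i, |z|^2 = 0.0595
Iter 3: z = -0.5708 + -0.1088i, |z|^2 = 0.3377
Iter 4: z = -0.3151 + 0.0275i, |z|^2 = 0.1000
Iter 5: z = -0.5306 + -0.1140i, |z|^2 = 0.2945
Iter 6: z = -0.3606 + 0.0243i, |z|^2 = 0.1306
Iter 7: z = -0.4997 + -0.1142i, |z|^2 = 0.2627
Iter 8: z = -0.3925 + 0.0175i, |z|^2 = 0.1543
Iter 9: z = -0.4754 + -0.1104i, |z|^2 = 0.2381
Iter 10: z = -0.4153 + 0.0083i, |z|^2 = 0.1725
Iter 11: z = -0.4567 + -0.1035i, |z|^2 = 0.2193
Iter 12: z = -0.4313 + -0.0021i, |z|^2 = 0.1860
Iter 13: z = -0.4431 + -0.0949i, |z|^2 = 0.2053
Iter 14: z = -0.4417 + -0.0126i, |z|^2 = 0.1953
Iter 15: z = -0.4341 + -0.0855i, |z|^2 = 0.1958
Iter 16: z = -0.4479 + -0.0224i, |z|^2 = 0.2012
Iter 17: z = -0.4289 + -0.0766i, |z|^2 = 0.1899
Iter 18: z = -0.4510 + -0.0310i, |z|^2 = 0.2043
Iter 19: z = -0.4267 + -0.0687i, |z|^2 = 0.1868

Answer: 20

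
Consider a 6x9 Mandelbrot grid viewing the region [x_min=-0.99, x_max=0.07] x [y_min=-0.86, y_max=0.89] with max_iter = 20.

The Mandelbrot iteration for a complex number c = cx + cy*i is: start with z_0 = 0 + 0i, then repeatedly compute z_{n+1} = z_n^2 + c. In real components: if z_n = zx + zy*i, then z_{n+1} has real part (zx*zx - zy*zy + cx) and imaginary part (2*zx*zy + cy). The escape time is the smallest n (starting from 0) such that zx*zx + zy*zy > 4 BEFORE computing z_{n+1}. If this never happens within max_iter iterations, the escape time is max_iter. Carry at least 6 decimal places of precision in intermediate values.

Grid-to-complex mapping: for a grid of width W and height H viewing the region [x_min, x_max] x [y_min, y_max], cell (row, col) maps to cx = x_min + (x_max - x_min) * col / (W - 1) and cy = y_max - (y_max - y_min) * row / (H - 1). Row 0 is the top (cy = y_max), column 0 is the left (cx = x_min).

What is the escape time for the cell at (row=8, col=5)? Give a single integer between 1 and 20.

z_0 = 0 + 0i, c = 0.0700 + -0.8600i
Iter 1: z = 0.0700 + -0.8600i, |z|^2 = 0.7445
Iter 2: z = -0.6647 + -0.9804i, |z|^2 = 1.4030
Iter 3: z = -0.4494 + 0.4433i, |z|^2 = 0.3985
Iter 4: z = 0.0754 + -1.2584i, |z|^2 = 1.5894
Iter 5: z = -1.5080 + -1.0497i, |z|^2 = 3.3759
Iter 6: z = 1.2422 + 2.3059i, |z|^2 = 6.8600
Escaped at iteration 6

Answer: 6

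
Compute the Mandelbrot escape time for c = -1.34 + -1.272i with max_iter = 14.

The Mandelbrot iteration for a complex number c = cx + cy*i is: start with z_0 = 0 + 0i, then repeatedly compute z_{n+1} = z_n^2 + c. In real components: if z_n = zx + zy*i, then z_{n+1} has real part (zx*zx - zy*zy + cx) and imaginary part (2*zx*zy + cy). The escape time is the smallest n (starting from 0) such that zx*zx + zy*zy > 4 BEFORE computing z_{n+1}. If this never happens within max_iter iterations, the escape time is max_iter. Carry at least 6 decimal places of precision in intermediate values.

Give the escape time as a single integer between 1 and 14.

z_0 = 0 + 0i, c = -1.3400 + -1.2720i
Iter 1: z = -1.3400 + -1.2720i, |z|^2 = 3.4136
Iter 2: z = -1.1624 + 2.1370i, |z|^2 = 5.9177
Escaped at iteration 2

Answer: 2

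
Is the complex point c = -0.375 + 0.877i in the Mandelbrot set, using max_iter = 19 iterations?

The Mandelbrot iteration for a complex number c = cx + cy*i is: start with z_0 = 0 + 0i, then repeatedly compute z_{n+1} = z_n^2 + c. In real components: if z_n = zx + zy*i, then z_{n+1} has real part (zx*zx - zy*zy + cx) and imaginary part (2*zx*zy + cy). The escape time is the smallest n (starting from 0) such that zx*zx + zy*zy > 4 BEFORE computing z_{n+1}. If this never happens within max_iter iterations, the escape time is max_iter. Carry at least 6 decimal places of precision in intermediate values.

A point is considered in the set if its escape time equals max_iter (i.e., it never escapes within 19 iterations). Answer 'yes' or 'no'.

Answer: no

Derivation:
z_0 = 0 + 0i, c = -0.3750 + 0.8770i
Iter 1: z = -0.3750 + 0.8770i, |z|^2 = 0.9098
Iter 2: z = -1.0035 + 0.2192i, |z|^2 = 1.0551
Iter 3: z = 0.5839 + 0.4370i, |z|^2 = 0.5319
Iter 4: z = -0.2249 + 1.3873i, |z|^2 = 1.9753
Iter 5: z = -2.2491 + 0.2529i, |z|^2 = 5.1223
Escaped at iteration 5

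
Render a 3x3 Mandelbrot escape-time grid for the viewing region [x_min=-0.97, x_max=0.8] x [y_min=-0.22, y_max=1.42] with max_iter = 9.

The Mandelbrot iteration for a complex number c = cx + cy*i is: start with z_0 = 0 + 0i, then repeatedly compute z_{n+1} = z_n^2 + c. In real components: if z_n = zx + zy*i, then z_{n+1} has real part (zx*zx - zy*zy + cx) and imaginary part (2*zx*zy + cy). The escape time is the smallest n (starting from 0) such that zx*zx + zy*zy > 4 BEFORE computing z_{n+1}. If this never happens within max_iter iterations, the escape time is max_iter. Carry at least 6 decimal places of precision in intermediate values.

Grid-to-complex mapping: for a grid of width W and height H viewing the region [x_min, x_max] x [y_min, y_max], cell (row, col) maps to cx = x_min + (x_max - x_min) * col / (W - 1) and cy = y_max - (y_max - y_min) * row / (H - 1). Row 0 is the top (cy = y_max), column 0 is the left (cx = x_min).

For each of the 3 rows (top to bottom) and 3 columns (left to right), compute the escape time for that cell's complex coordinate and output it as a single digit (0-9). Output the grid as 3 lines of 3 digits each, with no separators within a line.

(row=0, col=0): c = -0.9700 + 1.4200i → escape time 2
(row=0, col=1): c = -0.0850 + 1.4200i → escape time 2
(row=0, col=2): c = 0.8000 + 1.4200i → escape time 2
(row=1, col=0): c = -0.9700 + 0.6000i → escape time 5
(row=1, col=1): c = -0.0850 + 0.6000i → escape time 9
(row=1, col=2): c = 0.8000 + 0.6000i → escape time 3
(row=2, col=0): c = -0.9700 + -0.2200i → escape time 9
(row=2, col=1): c = -0.0850 + -0.2200i → escape time 9
(row=2, col=2): c = 0.8000 + -0.2200i → escape time 3

Answer: 222
593
993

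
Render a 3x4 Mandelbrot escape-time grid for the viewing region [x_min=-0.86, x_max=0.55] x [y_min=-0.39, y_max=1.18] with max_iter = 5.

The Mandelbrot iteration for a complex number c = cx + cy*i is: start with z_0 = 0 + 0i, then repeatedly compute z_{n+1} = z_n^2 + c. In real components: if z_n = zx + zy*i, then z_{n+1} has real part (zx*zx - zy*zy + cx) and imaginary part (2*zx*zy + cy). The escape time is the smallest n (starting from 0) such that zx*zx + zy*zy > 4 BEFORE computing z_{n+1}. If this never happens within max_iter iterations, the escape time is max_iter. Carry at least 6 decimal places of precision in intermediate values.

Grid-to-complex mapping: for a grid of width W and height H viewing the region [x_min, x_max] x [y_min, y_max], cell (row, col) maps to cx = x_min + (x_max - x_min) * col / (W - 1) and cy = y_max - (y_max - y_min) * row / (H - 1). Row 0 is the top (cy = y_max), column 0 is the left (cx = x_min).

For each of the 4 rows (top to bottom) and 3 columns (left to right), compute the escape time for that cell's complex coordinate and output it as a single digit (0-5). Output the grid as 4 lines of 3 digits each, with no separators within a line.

Answer: 342
453
554
554

Derivation:
(row=0, col=0): c = -0.8600 + 1.1800i → escape time 3
(row=0, col=1): c = -0.1550 + 1.1800i → escape time 4
(row=0, col=2): c = 0.5500 + 1.1800i → escape time 2
(row=1, col=0): c = -0.8600 + 0.6567i → escape time 4
(row=1, col=1): c = -0.1550 + 0.6567i → escape time 5
(row=1, col=2): c = 0.5500 + 0.6567i → escape time 3
(row=2, col=0): c = -0.8600 + 0.1333i → escape time 5
(row=2, col=1): c = -0.1550 + 0.1333i → escape time 5
(row=2, col=2): c = 0.5500 + 0.1333i → escape time 4
(row=3, col=0): c = -0.8600 + -0.3900i → escape time 5
(row=3, col=1): c = -0.1550 + -0.3900i → escape time 5
(row=3, col=2): c = 0.5500 + -0.3900i → escape time 4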